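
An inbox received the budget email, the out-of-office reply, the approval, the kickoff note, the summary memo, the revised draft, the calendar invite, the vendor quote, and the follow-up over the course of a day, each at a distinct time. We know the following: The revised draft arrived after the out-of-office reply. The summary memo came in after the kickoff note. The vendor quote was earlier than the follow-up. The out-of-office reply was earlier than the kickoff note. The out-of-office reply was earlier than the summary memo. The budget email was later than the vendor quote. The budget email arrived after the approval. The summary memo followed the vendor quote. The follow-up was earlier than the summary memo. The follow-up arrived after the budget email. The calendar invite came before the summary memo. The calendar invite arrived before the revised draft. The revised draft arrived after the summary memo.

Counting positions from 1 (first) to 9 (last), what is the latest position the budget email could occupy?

The budget email must come before the follow-up, the revised draft, and the summary memo — 3 messages forced after it.
Everything else can be placed before the budget email in some valid order, so the budget email can sit as late as position 9 − 3 = 6.

6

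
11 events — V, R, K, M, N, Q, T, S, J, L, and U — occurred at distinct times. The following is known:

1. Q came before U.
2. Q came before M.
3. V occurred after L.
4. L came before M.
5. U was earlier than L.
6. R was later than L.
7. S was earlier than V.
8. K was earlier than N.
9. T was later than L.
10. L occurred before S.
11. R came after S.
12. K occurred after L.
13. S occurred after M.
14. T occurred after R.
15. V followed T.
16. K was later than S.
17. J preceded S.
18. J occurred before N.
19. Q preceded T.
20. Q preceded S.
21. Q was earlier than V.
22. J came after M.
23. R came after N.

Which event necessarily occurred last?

V

Every other event has a chain of constraints placing it before V, so V is last.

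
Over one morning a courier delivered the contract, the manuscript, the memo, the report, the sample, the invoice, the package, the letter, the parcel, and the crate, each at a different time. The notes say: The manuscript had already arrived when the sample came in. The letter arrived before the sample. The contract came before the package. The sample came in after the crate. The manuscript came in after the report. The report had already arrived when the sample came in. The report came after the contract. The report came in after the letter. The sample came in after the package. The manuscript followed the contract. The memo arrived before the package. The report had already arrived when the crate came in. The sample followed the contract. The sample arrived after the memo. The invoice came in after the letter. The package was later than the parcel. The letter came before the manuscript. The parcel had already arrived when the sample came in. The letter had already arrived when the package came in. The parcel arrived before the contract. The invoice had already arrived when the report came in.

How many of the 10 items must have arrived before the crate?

Directly stated before the crate: the report.
The contract reaches the crate via the contract → the report → the crate.
The invoice reaches the crate via the invoice → the report → the crate.
The letter reaches the crate via the letter → the report → the crate.
Likewise the parcel reaches the crate by chaining the stated constraints.
That's the contract, the invoice, the letter, the parcel, and the report — 5 in all.

5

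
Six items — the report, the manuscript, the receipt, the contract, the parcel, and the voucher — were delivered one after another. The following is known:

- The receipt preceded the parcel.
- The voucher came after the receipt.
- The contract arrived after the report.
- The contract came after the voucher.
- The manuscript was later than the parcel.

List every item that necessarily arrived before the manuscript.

Directly stated before the manuscript: the parcel.
The receipt reaches the manuscript via the receipt → the parcel → the manuscript.

the parcel, the receipt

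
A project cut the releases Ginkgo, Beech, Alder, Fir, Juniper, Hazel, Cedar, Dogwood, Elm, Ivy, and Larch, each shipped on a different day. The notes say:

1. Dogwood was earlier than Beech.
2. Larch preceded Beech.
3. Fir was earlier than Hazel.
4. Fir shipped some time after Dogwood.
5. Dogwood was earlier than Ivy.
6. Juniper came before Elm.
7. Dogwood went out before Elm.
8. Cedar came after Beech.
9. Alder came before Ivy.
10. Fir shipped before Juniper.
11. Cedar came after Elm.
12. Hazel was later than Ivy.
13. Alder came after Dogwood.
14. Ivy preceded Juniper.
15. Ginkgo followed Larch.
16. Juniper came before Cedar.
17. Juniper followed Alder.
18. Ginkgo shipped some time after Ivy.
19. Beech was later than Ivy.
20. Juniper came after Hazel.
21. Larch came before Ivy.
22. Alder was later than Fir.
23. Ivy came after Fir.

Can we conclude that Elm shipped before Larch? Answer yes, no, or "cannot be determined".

Tracing the constraints gives Larch → Ivy → Juniper → Elm, so Larch must come before Elm.
That means Elm cannot be before Larch.

no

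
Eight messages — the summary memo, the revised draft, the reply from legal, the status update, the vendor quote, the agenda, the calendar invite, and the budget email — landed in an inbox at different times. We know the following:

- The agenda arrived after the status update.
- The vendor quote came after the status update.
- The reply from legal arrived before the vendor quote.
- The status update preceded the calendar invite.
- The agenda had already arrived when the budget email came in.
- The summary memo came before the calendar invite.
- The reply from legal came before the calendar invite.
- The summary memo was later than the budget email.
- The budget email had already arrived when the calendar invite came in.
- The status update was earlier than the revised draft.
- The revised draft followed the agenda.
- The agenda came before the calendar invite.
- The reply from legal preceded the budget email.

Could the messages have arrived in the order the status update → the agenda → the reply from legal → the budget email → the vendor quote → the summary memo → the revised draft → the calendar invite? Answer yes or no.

yes

Check each stated constraint against the proposed order — e.g. the agenda is ahead of the calendar invite; the status update is ahead of the calendar invite. Every pair is in the required order; nothing is violated.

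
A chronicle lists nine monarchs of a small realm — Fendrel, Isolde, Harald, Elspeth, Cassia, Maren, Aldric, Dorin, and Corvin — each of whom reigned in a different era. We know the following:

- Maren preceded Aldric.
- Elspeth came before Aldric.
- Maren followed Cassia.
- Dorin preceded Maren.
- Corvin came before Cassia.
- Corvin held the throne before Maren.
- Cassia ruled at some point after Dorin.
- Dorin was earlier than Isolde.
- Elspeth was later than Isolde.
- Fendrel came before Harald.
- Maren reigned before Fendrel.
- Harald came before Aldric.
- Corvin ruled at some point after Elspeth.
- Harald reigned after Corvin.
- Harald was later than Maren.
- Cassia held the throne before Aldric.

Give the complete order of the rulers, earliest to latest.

Dorin, Isolde, Elspeth, Corvin, Cassia, Maren, Fendrel, Harald, Aldric

The constraints fix every adjacent pair, so only one ordering works:
Dorin → Isolde → Elspeth → Corvin → Cassia → Maren → Fendrel → Harald → Aldric.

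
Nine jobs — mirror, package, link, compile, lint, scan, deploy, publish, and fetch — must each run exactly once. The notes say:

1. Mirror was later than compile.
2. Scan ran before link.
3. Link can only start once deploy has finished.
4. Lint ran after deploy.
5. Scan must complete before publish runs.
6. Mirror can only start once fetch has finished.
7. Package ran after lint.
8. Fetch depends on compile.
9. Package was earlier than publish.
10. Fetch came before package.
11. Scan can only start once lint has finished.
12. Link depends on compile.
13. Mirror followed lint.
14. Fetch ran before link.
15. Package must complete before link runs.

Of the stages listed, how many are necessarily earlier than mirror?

Directly stated before mirror: compile, fetch, and lint.
Deploy reaches mirror via deploy → lint → mirror.
No chain forces link (or any of the others) ahead of mirror.
That's compile, deploy, fetch, and lint — 4 in all.

4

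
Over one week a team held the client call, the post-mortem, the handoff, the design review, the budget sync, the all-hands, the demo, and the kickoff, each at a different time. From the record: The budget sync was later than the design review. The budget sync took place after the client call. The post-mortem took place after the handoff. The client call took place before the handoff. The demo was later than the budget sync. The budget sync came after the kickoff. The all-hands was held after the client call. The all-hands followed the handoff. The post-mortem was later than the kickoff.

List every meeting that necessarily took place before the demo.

Directly stated before the demo: the budget sync.
The client call reaches the demo via the client call → the budget sync → the demo.
The design review reaches the demo via the design review → the budget sync → the demo.
The kickoff reaches the demo via the kickoff → the budget sync → the demo.
No chain forces the handoff (or any of the others) ahead of the demo.

the budget sync, the client call, the design review, the kickoff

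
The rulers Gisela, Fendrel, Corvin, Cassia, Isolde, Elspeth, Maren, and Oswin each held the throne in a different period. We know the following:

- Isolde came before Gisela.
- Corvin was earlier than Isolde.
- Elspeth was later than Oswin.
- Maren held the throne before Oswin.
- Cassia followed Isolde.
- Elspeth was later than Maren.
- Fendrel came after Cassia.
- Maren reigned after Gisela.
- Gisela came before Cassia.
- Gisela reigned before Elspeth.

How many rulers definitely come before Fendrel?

4

Directly stated before Fendrel: Cassia.
Corvin reaches Fendrel via Corvin → Isolde → Cassia → Fendrel.
Gisela reaches Fendrel via Gisela → Cassia → Fendrel.
Isolde reaches Fendrel via Isolde → Cassia → Fendrel.
That's Cassia, Corvin, Gisela, and Isolde — 4 in all.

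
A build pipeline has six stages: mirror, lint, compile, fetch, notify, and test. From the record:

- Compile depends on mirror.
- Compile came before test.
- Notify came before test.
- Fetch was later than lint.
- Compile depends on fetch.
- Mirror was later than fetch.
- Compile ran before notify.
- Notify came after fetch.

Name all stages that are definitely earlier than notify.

compile, fetch, lint, mirror

Directly stated before notify: compile and fetch.
Lint reaches notify via lint → fetch → notify.
Mirror reaches notify via mirror → compile → notify.
No chain forces test ahead of notify.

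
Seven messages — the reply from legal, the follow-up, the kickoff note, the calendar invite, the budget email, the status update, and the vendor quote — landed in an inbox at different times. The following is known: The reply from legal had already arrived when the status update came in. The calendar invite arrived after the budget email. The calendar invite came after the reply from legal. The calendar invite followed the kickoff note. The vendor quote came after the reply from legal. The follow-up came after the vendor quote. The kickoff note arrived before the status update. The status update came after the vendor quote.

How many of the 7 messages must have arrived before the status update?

Directly stated before the status update: the kickoff note, the reply from legal, and the vendor quote.
No chain forces the calendar invite (or any of the others) ahead of the status update.
That's the kickoff note, the reply from legal, and the vendor quote — 3 in all.

3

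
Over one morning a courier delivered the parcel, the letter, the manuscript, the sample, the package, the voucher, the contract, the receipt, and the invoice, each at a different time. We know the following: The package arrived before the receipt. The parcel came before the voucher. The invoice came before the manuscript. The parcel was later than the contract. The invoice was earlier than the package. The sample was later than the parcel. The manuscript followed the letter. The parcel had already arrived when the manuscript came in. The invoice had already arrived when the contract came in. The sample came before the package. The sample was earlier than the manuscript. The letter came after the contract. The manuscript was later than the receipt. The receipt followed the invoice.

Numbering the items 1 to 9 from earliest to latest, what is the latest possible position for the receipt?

8

The receipt must come before the manuscript — 1 item forced after it.
Everything else can be placed before the receipt in some valid order, so the receipt can sit as late as position 9 − 1 = 8.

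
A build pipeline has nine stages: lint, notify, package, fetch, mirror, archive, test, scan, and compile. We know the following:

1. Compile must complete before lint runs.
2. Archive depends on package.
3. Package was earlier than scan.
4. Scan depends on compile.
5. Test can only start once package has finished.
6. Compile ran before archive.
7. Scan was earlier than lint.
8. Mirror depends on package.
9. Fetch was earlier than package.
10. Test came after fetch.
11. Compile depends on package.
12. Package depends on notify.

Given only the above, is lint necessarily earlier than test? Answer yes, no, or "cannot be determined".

No chain of stated constraints runs from lint to test, and none runs from test to lint either.
So the relative order of lint and test is not fixed by the given facts.

cannot be determined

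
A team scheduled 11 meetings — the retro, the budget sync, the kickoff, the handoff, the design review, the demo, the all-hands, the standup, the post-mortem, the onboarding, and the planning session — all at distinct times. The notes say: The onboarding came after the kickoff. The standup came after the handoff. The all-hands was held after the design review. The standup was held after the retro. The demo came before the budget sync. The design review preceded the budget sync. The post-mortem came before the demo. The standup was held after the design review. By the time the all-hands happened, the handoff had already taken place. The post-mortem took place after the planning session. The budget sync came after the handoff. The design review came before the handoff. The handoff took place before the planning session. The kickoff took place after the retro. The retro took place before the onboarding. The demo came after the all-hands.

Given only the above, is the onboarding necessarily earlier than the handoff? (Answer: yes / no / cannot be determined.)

cannot be determined

No chain of stated constraints runs from the onboarding to the handoff, and none runs from the handoff to the onboarding either.
So the relative order of the onboarding and the handoff is not fixed by the given facts.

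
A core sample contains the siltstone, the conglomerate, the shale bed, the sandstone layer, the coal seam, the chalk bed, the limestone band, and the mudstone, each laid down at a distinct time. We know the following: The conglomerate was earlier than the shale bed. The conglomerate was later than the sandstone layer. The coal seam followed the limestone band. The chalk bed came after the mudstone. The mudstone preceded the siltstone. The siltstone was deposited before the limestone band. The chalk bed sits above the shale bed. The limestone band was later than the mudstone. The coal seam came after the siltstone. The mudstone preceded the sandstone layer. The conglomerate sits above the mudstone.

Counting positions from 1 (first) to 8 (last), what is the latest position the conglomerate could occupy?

6

The conglomerate must come before the chalk bed and the shale bed — 2 layers forced after it.
Everything else can be placed before the conglomerate in some valid order, so the conglomerate can sit as late as position 8 − 2 = 6.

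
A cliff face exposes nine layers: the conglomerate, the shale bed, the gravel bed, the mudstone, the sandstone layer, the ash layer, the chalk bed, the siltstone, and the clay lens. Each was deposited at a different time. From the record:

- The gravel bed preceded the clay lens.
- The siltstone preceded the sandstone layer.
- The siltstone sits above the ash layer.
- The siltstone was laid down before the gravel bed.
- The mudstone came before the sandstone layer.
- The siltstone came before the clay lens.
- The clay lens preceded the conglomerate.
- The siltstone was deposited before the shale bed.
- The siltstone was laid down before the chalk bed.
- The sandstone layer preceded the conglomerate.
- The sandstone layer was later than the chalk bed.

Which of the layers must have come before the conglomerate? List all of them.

the ash layer, the chalk bed, the clay lens, the gravel bed, the mudstone, the sandstone layer, the siltstone

Directly stated before the conglomerate: the clay lens and the sandstone layer.
The ash layer reaches the conglomerate via the ash layer → the siltstone → the sandstone layer → the conglomerate.
The chalk bed reaches the conglomerate via the chalk bed → the sandstone layer → the conglomerate.
The gravel bed reaches the conglomerate via the gravel bed → the clay lens → the conglomerate.
Likewise the mudstone and the siltstone each reach the conglomerate by chaining the stated constraints.
No chain forces the shale bed ahead of the conglomerate.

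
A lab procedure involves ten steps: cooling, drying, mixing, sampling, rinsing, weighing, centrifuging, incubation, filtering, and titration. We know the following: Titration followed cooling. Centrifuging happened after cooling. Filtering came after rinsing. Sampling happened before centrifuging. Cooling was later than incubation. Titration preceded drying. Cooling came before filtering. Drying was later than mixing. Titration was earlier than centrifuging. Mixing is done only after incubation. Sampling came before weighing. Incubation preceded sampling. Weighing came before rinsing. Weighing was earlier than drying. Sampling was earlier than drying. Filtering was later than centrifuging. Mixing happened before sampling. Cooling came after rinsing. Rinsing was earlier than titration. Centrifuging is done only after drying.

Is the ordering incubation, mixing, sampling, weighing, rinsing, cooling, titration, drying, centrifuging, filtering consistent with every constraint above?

Check each stated constraint against the proposed order — e.g. mixing is ahead of drying; sampling is ahead of centrifuging. Every pair is in the required order; nothing is violated.

yes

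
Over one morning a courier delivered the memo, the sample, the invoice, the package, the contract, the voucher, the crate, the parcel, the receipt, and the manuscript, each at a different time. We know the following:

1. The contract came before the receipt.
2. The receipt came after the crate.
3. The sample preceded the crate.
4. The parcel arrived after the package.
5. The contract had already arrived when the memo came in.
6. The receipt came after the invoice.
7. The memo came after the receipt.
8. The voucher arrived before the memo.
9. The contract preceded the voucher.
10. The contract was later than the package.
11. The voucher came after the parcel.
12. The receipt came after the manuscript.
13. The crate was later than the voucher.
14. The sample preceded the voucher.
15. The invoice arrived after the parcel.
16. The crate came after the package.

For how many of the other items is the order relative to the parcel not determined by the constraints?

Forced before the parcel: the package; forced after the parcel: the crate, the invoice, the memo, the receipt, and the voucher.
That leaves the contract, the manuscript, and the sample with no forced order relative to the parcel — 3.

3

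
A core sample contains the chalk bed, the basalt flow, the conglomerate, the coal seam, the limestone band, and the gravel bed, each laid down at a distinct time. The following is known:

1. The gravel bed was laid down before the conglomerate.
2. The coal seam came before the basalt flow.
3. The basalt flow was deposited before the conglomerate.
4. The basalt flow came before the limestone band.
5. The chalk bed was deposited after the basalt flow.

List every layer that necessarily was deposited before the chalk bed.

the basalt flow, the coal seam

Directly stated before the chalk bed: the basalt flow.
The coal seam reaches the chalk bed via the coal seam → the basalt flow → the chalk bed.
No chain forces the conglomerate (or any of the others) ahead of the chalk bed.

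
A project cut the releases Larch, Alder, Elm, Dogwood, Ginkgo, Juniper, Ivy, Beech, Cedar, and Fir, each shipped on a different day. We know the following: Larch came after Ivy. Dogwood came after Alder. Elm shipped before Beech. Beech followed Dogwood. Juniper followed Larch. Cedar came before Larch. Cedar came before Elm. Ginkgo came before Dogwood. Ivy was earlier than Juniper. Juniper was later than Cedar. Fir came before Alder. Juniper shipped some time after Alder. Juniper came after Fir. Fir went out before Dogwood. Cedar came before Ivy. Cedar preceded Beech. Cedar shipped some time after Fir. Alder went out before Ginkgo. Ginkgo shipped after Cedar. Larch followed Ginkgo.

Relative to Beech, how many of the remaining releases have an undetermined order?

Forced before Beech: Alder, Cedar, Dogwood, Elm, Fir, and Ginkgo.
That leaves Ivy, Juniper, and Larch with no forced order relative to Beech — 3.

3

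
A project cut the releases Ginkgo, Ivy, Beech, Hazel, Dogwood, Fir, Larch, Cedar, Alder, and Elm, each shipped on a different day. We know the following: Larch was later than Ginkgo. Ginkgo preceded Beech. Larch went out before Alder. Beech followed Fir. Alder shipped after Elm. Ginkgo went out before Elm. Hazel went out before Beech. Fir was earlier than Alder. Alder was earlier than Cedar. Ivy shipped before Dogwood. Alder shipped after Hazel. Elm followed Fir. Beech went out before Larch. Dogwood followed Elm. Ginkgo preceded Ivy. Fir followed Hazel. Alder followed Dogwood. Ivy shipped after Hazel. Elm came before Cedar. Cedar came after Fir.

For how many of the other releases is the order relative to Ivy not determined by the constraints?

4

Forced before Ivy: Ginkgo and Hazel; forced after Ivy: Alder, Cedar, and Dogwood.
That leaves Beech, Elm, Fir, and Larch with no forced order relative to Ivy — 4.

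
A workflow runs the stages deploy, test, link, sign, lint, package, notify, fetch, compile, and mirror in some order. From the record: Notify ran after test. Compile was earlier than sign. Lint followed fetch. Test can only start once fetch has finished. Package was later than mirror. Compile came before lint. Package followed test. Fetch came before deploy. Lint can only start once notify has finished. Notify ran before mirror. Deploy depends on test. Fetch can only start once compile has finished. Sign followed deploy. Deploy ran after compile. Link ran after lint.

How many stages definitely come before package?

5

Directly stated before package: mirror and test.
Compile reaches package via compile → fetch → test → package.
Fetch reaches package via fetch → test → package.
Notify reaches package via notify → mirror → package.
No chain forces link (or any of the others) ahead of package.
That's compile, fetch, mirror, notify, and test — 5 in all.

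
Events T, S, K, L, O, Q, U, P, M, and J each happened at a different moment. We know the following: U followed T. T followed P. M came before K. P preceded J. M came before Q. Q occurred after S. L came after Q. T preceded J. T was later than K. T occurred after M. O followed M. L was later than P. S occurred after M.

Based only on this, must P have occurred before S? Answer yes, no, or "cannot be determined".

No chain of stated constraints runs from P to S, and none runs from S to P either.
So the relative order of P and S is not fixed by the given facts.

cannot be determined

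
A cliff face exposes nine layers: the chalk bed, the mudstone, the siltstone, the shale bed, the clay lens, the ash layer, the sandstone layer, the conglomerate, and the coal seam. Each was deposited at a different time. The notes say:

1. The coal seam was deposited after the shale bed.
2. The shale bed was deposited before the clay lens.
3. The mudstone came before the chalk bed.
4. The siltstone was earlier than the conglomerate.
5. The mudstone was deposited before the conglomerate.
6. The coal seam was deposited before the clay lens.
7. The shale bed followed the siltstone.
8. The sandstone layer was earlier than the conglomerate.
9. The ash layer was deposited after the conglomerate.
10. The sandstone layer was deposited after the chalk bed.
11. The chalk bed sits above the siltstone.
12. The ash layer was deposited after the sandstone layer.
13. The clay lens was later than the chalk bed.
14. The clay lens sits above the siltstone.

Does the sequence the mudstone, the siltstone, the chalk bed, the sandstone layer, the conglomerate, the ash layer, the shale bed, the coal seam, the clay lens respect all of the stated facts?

yes

Check each stated constraint against the proposed order — e.g. the chalk bed is ahead of the clay lens; the siltstone is ahead of the clay lens. Every pair is in the required order; nothing is violated.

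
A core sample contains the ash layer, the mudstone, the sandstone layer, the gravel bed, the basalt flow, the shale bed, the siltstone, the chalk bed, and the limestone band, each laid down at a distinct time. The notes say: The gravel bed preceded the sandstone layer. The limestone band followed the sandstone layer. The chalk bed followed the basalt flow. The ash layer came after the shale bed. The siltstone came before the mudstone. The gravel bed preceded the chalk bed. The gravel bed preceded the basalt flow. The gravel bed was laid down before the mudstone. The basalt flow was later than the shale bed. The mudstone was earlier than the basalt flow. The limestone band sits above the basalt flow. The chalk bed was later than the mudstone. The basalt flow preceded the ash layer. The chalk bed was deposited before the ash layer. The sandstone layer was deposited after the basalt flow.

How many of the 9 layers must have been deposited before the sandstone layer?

5

Directly stated before the sandstone layer: the basalt flow and the gravel bed.
The mudstone reaches the sandstone layer via the mudstone → the basalt flow → the sandstone layer.
The shale bed reaches the sandstone layer via the shale bed → the basalt flow → the sandstone layer.
The siltstone reaches the sandstone layer via the siltstone → the mudstone → the basalt flow → the sandstone layer.
No chain forces the ash layer (or any of the others) ahead of the sandstone layer.
That's the basalt flow, the gravel bed, the mudstone, the shale bed, and the siltstone — 5 in all.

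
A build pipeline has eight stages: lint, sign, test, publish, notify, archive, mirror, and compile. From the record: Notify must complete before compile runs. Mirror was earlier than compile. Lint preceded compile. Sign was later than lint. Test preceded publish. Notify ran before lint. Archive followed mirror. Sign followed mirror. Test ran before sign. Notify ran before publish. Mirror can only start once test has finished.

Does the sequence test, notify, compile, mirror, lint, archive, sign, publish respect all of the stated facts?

no

The constraints require lint before compile, but in the proposed sequence compile appears ahead of lint. That one violation is enough.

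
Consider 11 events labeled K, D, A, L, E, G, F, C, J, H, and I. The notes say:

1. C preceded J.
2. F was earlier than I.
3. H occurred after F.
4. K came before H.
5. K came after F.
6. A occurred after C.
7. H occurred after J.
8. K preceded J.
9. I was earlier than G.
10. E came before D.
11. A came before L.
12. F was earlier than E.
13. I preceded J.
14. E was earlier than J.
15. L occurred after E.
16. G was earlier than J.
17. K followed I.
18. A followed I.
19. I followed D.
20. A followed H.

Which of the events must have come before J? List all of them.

Directly stated before J: C, E, G, I, and K.
D reaches J via D → I → J.
F reaches J via F → K → J.

C, D, E, F, G, I, K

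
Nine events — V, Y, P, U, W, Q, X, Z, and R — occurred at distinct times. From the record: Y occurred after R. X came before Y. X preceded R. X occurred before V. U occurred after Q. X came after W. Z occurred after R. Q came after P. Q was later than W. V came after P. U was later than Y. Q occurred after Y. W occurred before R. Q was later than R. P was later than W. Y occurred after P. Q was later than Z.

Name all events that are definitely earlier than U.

P, Q, R, W, X, Y, Z

Directly stated before U: Q and Y.
P reaches U via P → Q → U.
R reaches U via R → Q → U.
W reaches U via W → Q → U.
Likewise X and Z each reach U by chaining the stated constraints.
No chain forces V ahead of U.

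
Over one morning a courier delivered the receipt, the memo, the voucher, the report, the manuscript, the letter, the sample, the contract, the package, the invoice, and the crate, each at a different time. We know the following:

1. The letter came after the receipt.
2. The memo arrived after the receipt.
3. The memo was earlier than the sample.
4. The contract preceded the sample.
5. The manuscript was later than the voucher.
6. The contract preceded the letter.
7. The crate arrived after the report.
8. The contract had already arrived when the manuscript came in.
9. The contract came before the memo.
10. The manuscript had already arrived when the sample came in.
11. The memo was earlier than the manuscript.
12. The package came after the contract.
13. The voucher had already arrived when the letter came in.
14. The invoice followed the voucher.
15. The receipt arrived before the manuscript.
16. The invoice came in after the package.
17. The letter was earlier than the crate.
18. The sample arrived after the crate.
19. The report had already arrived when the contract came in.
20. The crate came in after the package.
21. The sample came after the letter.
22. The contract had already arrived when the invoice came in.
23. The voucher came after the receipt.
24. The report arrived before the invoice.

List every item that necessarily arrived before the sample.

Directly stated before the sample: the contract, the crate, the letter, the manuscript, and the memo.
The package reaches the sample via the package → the crate → the sample.
The receipt reaches the sample via the receipt → the memo → the sample.
The report reaches the sample via the report → the contract → the sample.
Likewise the voucher reaches the sample by chaining the stated constraints.
No chain forces the invoice ahead of the sample.

the contract, the crate, the letter, the manuscript, the memo, the package, the receipt, the report, the voucher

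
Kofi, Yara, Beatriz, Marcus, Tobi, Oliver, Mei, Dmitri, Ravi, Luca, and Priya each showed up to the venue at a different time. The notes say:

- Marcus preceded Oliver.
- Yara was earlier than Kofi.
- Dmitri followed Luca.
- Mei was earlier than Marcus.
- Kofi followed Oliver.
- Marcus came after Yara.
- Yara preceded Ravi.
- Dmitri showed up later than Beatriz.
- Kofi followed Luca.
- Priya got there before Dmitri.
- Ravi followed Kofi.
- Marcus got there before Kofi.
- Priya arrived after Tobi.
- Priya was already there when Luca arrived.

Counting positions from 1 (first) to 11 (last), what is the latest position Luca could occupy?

8

Luca must come before Dmitri, Kofi, and Ravi — 3 guests forced after them.
Everything else can be placed before Luca in some valid order, so Luca can sit as late as position 11 − 3 = 8.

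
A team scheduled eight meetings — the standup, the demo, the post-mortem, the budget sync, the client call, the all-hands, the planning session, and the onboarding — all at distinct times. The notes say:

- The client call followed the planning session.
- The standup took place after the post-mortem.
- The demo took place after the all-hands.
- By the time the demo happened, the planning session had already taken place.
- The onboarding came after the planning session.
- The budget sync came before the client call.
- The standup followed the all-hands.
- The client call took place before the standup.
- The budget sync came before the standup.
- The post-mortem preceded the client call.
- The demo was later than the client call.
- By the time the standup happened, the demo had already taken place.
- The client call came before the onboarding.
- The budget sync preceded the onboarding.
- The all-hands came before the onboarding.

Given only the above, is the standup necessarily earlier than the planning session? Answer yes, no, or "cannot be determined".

no

Tracing the constraints gives the planning session → the demo → the standup, so the planning session must come before the standup.
That means the standup cannot be before the planning session.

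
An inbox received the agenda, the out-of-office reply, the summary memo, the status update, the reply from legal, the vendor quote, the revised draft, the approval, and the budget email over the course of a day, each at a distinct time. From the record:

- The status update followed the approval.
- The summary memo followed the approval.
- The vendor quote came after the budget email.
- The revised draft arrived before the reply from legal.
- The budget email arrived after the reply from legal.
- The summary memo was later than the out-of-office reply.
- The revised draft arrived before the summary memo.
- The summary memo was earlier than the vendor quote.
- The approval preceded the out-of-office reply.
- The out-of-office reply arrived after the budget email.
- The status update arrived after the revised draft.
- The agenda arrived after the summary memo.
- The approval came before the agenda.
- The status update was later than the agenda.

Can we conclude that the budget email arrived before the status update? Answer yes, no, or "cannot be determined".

Chain the constraints: the budget email → the out-of-office reply → the summary memo → the agenda → the status update. Each link is directly stated, so the budget email comes before the status update.

yes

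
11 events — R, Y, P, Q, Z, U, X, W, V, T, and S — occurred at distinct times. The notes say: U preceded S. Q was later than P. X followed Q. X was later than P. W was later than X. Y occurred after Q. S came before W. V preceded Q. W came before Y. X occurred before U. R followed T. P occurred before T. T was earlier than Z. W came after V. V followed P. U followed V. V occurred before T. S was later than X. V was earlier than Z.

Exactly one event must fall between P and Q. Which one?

V

Tracing the constraints gives P → V → Q, so V sits after P and before Q.
No other event is forced both after P and before Q.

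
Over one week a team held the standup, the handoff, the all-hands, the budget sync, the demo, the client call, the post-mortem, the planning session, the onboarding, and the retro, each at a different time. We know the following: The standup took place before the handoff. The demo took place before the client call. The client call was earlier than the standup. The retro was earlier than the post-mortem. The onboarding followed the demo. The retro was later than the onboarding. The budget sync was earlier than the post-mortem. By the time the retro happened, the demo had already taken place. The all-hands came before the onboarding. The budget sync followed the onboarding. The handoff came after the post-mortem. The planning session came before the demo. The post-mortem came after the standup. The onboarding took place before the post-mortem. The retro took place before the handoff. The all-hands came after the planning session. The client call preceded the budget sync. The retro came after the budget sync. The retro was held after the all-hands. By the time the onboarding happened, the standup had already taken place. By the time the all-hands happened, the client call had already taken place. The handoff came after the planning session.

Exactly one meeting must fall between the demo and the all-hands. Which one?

Tracing the constraints gives the demo → the client call → the all-hands, so the client call sits after the demo and before the all-hands.
No other meeting is forced both after the demo and before the all-hands.

the client call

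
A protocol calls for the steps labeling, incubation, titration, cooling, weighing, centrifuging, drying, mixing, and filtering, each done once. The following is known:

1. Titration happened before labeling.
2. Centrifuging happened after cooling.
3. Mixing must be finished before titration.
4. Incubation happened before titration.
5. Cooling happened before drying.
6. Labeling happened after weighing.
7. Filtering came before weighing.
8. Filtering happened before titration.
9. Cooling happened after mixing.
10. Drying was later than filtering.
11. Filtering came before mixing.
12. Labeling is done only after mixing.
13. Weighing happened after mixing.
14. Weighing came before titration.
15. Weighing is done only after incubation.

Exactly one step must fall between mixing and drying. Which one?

Tracing the constraints gives mixing → cooling → drying, so cooling sits after mixing and before drying.
No other step is forced both after mixing and before drying.

cooling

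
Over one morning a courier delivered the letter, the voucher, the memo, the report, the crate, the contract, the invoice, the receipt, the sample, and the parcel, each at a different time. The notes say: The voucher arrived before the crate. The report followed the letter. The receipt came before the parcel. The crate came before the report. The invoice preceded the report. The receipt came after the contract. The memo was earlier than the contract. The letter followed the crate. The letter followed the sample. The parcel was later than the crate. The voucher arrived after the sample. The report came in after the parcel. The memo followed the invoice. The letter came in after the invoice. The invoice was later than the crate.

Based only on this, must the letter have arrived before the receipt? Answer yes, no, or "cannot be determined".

No chain of stated constraints runs from the letter to the receipt, and none runs from the receipt to the letter either.
So the relative order of the letter and the receipt is not fixed by the given facts.

cannot be determined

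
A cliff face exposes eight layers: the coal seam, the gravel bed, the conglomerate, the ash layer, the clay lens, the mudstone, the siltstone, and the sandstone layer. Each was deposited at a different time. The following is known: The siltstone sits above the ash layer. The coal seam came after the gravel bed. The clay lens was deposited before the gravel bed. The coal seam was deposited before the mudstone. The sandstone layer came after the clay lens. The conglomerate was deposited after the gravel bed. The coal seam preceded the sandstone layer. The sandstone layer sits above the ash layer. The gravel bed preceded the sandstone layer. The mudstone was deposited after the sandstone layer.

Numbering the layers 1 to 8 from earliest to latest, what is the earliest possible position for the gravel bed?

The clay lens must come before the gravel bed — 1 forced predecessor.
Nothing else is forced ahead of the gravel bed, so its earliest slot is position 1 + 1 = 2.

2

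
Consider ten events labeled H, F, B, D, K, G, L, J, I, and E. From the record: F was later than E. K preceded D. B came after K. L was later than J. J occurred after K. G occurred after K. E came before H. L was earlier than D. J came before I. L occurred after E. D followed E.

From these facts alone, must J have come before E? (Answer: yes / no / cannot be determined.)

No chain of stated constraints runs from J to E, and none runs from E to J either.
So the relative order of J and E is not fixed by the given facts.

cannot be determined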